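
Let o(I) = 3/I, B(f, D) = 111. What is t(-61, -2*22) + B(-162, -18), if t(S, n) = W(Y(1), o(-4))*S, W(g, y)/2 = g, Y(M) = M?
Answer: -11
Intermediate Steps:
W(g, y) = 2*g
t(S, n) = 2*S (t(S, n) = (2*1)*S = 2*S)
t(-61, -2*22) + B(-162, -18) = 2*(-61) + 111 = -122 + 111 = -11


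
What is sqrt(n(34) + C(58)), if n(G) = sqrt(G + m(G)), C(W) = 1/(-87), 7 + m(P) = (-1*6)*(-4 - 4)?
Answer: sqrt(-87 + 37845*sqrt(3))/87 ≈ 2.9409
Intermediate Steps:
m(P) = 41 (m(P) = -7 + (-1*6)*(-4 - 4) = -7 - 6*(-8) = -7 + 48 = 41)
C(W) = -1/87
n(G) = sqrt(41 + G) (n(G) = sqrt(G + 41) = sqrt(41 + G))
sqrt(n(34) + C(58)) = sqrt(sqrt(41 + 34) - 1/87) = sqrt(sqrt(75) - 1/87) = sqrt(5*sqrt(3) - 1/87) = sqrt(-1/87 + 5*sqrt(3))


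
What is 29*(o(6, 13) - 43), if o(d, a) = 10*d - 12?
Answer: 145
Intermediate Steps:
o(d, a) = -12 + 10*d
29*(o(6, 13) - 43) = 29*((-12 + 10*6) - 43) = 29*((-12 + 60) - 43) = 29*(48 - 43) = 29*5 = 145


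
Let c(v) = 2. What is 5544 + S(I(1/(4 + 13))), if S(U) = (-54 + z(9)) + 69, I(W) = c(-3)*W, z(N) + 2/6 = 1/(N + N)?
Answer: 100057/18 ≈ 5558.7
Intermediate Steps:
z(N) = -⅓ + 1/(2*N) (z(N) = -⅓ + 1/(N + N) = -⅓ + 1/(2*N))
I(W) = 2*W
S(U) = 265/18 (S(U) = (-54 + (⅙)*(3 - 2*9)/9) + 69 = (-54 + (⅙)*(⅑)*(3 - 18)) + 69 = (-54 + (⅙)*(⅑)*(-15)) + 69 = (-54 - 5/18) + 69 = -977/18 + 69 = 265/18)
5544 + S(I(1/(4 + 13))) = 5544 + 265/18 = 100057/18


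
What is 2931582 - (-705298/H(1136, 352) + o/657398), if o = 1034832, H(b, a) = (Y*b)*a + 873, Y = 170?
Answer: 65505187060177952728/22344666463987 ≈ 2.9316e+6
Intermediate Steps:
H(b, a) = 873 + 170*a*b (H(b, a) = (170*b)*a + 873 = 170*a*b + 873 = 873 + 170*a*b)
2931582 - (-705298/H(1136, 352) + o/657398) = 2931582 - (-705298/(873 + 170*352*1136) + 1034832/657398) = 2931582 - (-705298/(873 + 67978240) + 1034832*(1/657398)) = 2931582 - (-705298/67979113 + 517416/328699) = 2931582 - 1*34941649984706/22344666463987 = 2931582 - 34941649984706/22344666463987 = 65505187060177952728/22344666463987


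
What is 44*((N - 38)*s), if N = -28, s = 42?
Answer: -121968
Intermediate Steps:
44*((N - 38)*s) = 44*((-28 - 38)*42) = 44*(-66*42) = 44*(-2772) = -121968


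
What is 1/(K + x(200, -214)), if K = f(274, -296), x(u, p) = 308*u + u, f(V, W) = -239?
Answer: 1/61561 ≈ 1.6244e-5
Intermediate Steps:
x(u, p) = 309*u
K = -239
1/(K + x(200, -214)) = 1/(-239 + 309*200) = 1/(-239 + 61800) = 1/61561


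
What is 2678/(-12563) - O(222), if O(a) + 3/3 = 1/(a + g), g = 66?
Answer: 2834317/3618144 ≈ 0.78336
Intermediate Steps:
O(a) = -1 + 1/(66 + a) (O(a) = -1 + 1/(a + 66) = -1 + 1/(66 + a))
2678/(-12563) - O(222) = 2678/(-12563) - (-65 - 1*222)/(66 + 222) = 2678*(-1/12563) - (-65 - 222)/288 = -2678/12563 - (-287)/288 = -2678/12563 - 1*(-287/288) = -2678/12563 + 287/288 = 2834317/3618144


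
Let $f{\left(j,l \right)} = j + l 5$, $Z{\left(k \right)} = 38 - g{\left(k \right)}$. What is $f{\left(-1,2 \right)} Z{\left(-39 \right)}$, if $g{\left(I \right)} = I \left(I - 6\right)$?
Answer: $-15453$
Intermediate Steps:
$g{\left(I \right)} = I \left(-6 + I\right)$
$Z{\left(k \right)} = 38 - k \left(-6 + k\right)$
$f{\left(j,l \right)} = j + 5 l$
$f{\left(-1,2 \right)} Z{\left(-39 \right)} = \left(-1 + 5 \cdot 2\right) \left(38 - - 39 \left(-6 - 39\right)\right) = \left(-1 + 10\right) \left(38 - \left(-39\right) \left(-45\right)\right) = 9 \left(38 - 1755\right) = 9 \left(-1717\right) = -15453$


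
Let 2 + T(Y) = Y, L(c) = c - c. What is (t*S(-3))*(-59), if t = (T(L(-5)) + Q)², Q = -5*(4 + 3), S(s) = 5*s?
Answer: 1211565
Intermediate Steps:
L(c) = 0
T(Y) = -2 + Y
Q = -35 (Q = -5*7 = -35)
t = 1369 (t = ((-2 + 0) - 35)² = (-2 - 35)² = (-37)² = 1369)
(t*S(-3))*(-59) = (1369*(5*(-3)))*(-59) = (1369*(-15))*(-59) = -20535*(-59) = 1211565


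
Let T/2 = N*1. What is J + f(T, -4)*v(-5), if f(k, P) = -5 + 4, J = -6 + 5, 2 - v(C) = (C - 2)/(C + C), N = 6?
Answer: -23/10 ≈ -2.3000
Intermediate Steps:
v(C) = 2 - (-2 + C)/(2*C) (v(C) = 2 - (C - 2)/(C + C) = 2 - (-2 + C)/(2*C))
J = -1
T = 12 (T = 2*(6*1) = 2*6 = 12)
f(k, P) = -1
J + f(T, -4)*v(-5) = -1 - (3/2 + 1/(-5)) = -1 - (3/2 - 1/5) = -1 - 1*13/10 = -1 - 13/10 = -23/10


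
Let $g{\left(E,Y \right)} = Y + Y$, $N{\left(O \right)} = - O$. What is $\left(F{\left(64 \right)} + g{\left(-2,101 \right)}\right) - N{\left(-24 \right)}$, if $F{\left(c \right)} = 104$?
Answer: $282$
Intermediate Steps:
$g{\left(E,Y \right)} = 2 Y$
$\left(F{\left(64 \right)} + g{\left(-2,101 \right)}\right) - N{\left(-24 \right)} = \left(104 + 2 \cdot 101\right) - \left(-1\right) \left(-24\right) = \left(104 + 202\right) - 24 = 306 - 24 = 282$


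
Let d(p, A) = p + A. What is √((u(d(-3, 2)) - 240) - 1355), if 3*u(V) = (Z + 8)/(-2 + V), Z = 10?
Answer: I*√1597 ≈ 39.962*I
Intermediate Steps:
d(p, A) = A + p
u(V) = 6/(-2 + V) (u(V) = ((10 + 8)/(-2 + V))/3 = (18/(-2 + V))/3 = 6/(-2 + V))
√((u(d(-3, 2)) - 240) - 1355) = √((6/(-2 + (2 - 3)) - 240) - 1355) = √((6/(-2 - 1) - 240) - 1355) = √((6/(-3) - 240) - 1355) = √((6*(-⅓) - 240) - 1355) = √((-2 - 240) - 1355) = √(-242 - 1355) = √(-1597) = I*√1597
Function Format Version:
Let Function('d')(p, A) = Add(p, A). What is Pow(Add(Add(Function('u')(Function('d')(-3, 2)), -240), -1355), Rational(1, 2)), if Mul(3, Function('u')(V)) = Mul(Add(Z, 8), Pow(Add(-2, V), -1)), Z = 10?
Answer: Mul(I, Pow(1597, Rational(1, 2))) ≈ Mul(39.962, I)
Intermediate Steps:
Function('d')(p, A) = Add(A, p)
Function('u')(V) = Mul(6, Pow(Add(-2, V), -1)) (Function('u')(V) = Mul(Rational(1, 3), Mul(Add(10, 8), Pow(Add(-2, V), -1))) = Mul(Rational(1, 3), Mul(18, Pow(Add(-2, V), -1))) = Mul(6, Pow(Add(-2, V), -1)))
Pow(Add(Add(Function('u')(Function('d')(-3, 2)), -240), -1355), Rational(1, 2)) = Pow(Add(Add(Mul(6, Pow(Add(-2, Add(2, -3)), -1)), -240), -1355), Rational(1, 2)) = Pow(Add(Add(Mul(6, Pow(Add(-2, -1), -1)), -240), -1355), Rational(1, 2)) = Pow(Add(Add(Mul(6, Pow(-3, -1)), -240), -1355), Rational(1, 2)) = Pow(Add(Add(Mul(6, Rational(-1, 3)), -240), -1355), Rational(1, 2)) = Pow(Add(Add(-2, -240), -1355), Rational(1, 2)) = Pow(Add(-242, -1355), Rational(1, 2)) = Pow(-1597, Rational(1, 2)) = Mul(I, Pow(1597, Rational(1, 2)))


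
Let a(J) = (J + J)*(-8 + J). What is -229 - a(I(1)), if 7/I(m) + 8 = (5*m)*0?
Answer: -7825/32 ≈ -244.53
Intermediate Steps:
I(m) = -7/8 (I(m) = 7/(-8 + (5*m)*0) = 7/(-8 + 0) = 7/(-8) = 7*(-⅛) = -7/8)
a(J) = 2*J*(-8 + J) (a(J) = (2*J)*(-8 + J) = 2*J*(-8 + J))
-229 - a(I(1)) = -229 - 2*(-7)*(-8 - 7/8)/8 = -229 - 2*(-7)*(-71)/(8*8) = -229 - 1*497/32 = -229 - 497/32 = -7825/32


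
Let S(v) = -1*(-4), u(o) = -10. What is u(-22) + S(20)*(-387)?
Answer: -1558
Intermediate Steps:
S(v) = 4
u(-22) + S(20)*(-387) = -10 + 4*(-387) = -10 - 1548 = -1558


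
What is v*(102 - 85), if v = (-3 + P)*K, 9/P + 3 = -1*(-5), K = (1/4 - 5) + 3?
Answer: -357/8 ≈ -44.625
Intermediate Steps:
K = -7/4 (K = (¼ - 5) + 3 = -19/4 + 3 = -7/4 ≈ -1.7500)
P = 9/2 (P = 9/(-3 - 1*(-5)) = 9/(-3 + 5) = 9/2 ≈ 4.5000)
v = -21/8 (v = (-3 + 9/2)*(-7/4) = (3/2)*(-7/4) = -21/8 ≈ -2.6250)
v*(102 - 85) = -21*(102 - 85)/8 = -21/8*17 = -357/8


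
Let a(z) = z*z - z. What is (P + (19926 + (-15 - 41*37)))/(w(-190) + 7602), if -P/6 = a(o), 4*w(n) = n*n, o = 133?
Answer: -86942/16627 ≈ -5.2290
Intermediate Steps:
w(n) = n**2/4 (w(n) = (n*n)/4 = n**2/4)
a(z) = z**2 - z
P = -105336 (P = -798*(-1 + 133) = -798*132 = -6*17556 = -105336)
(P + (19926 + (-15 - 41*37)))/(w(-190) + 7602) = (-105336 + (19926 + (-15 - 41*37)))/((1/4)*(-190)**2 + 7602) = (-105336 + (19926 + (-15 - 1517)))/((1/4)*36100 + 7602) = (-105336 + (19926 - 1532))/(9025 + 7602) = (-105336 + 18394)/16627 = -86942*1/16627 = -86942/16627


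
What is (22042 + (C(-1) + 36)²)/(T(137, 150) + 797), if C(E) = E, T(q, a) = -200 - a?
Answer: 23267/447 ≈ 52.051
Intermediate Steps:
(22042 + (C(-1) + 36)²)/(T(137, 150) + 797) = (22042 + (-1 + 36)²)/((-200 - 1*150) + 797) = (22042 + 35²)/((-200 - 150) + 797) = (22042 + 1225)/(-350 + 797) = 23267/447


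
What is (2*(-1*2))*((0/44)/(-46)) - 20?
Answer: -20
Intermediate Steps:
(2*(-1*2))*((0/44)/(-46)) - 20 = (2*(-2))*((0*(1/44))*(-1/46)) - 20 = -0*(-1)/46 - 20 = -4*0 - 20 = 0 - 20 = -20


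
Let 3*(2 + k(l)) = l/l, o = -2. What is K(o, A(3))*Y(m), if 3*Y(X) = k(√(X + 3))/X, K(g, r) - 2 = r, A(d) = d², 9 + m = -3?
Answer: 55/108 ≈ 0.50926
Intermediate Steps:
m = -12 (m = -9 - 3 = -12)
k(l) = -5/3 (k(l) = -2 + (l/l)/3 = -2 + (⅓)*1 = -2 + ⅓ = -5/3)
K(g, r) = 2 + r
Y(X) = -5/(9*X) (Y(X) = (-5/(3*X))/3 = -5/(9*X))
K(o, A(3))*Y(m) = (2 + 3²)*(-5/9/(-12)) = (2 + 9)*(-5/9*(-1/12)) = 11*(5/108) = 55/108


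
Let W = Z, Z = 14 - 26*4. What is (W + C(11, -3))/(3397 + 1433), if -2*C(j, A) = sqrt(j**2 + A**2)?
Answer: -3/161 - sqrt(130)/9660 ≈ -0.019814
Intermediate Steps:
Z = -90 (Z = 14 - 104 = -90)
W = -90
C(j, A) = -sqrt(A**2 + j**2)/2 (C(j, A) = -sqrt(j**2 + A**2)/2 = -sqrt(A**2 + j**2)/2)
(W + C(11, -3))/(3397 + 1433) = (-90 - sqrt((-3)**2 + 11**2)/2)/(3397 + 1433) = (-90 - sqrt(9 + 121)/2)/4830 = (-90 - sqrt(130)/2)*(1/4830) = -3/161 - sqrt(130)/9660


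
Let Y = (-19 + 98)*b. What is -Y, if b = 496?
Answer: -39184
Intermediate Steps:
Y = 39184 (Y = (-19 + 98)*496 = 79*496 = 39184)
-Y = -1*39184 = -39184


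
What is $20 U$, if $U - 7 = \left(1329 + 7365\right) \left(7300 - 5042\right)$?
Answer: $392621180$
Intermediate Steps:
$U = 19631059$ ($U = 7 + \left(1329 + 7365\right) \left(7300 - 5042\right) = 7 + 8694 \cdot 2258 = 7 + 19631052 = 19631059$)
$20 U = 20 \cdot 19631059 = 392621180$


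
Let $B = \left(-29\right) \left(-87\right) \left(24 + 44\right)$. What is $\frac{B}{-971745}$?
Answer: $- \frac{57188}{323915} \approx -0.17655$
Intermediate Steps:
$B = 171564$ ($B = 2523 \cdot 68 = 171564$)
$\frac{B}{-971745} = \frac{171564}{-971745} = 171564 \left(- \frac{1}{971745}\right) = - \frac{57188}{323915}$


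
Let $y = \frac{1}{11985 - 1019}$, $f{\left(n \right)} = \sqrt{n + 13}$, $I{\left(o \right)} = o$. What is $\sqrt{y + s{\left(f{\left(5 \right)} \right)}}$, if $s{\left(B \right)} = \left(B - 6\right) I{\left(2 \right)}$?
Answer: $\frac{\sqrt{-1443026906 + 721518936 \sqrt{2}}}{10966} \approx 1.8747 i$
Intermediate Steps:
$f{\left(n \right)} = \sqrt{13 + n}$
$s{\left(B \right)} = -12 + 2 B$ ($s{\left(B \right)} = \left(B - 6\right) 2 = \left(-6 + B\right) 2 = -12 + 2 B$)
$y = \frac{1}{10966}$ ($y = \frac{1}{11985 - 1019} = \frac{1}{10966} \approx 9.1191 \cdot 10^{-5}$)
$\sqrt{y + s{\left(f{\left(5 \right)} \right)}} = \sqrt{\frac{1}{10966} - \left(12 - 2 \sqrt{13 + 5}\right)} = \sqrt{\frac{1}{10966} - \left(12 - 2 \sqrt{18}\right)} = \sqrt{\frac{1}{10966} - \left(12 - 2 \cdot 3 \sqrt{2}\right)} = \sqrt{\frac{1}{10966} - \left(12 - 6 \sqrt{2}\right)} = \sqrt{- \frac{131591}{10966} + 6 \sqrt{2}}$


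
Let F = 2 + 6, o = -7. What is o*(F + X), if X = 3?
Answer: -77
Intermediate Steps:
F = 8
o*(F + X) = -7*(8 + 3) = -7*11 = -77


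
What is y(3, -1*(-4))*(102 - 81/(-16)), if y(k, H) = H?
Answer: 1713/4 ≈ 428.25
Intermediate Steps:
y(3, -1*(-4))*(102 - 81/(-16)) = (-1*(-4))*(102 - 81/(-16)) = 4*(102 - 81*(-1/16)) = 4*(102 + 81/16) = 4*(1713/16) = 1713/4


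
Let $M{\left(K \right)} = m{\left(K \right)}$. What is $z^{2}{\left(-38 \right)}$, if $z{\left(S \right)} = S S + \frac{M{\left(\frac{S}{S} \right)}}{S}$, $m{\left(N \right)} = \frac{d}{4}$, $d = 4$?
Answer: $\frac{3010826641}{1444} \approx 2.0851 \cdot 10^{6}$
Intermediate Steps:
$m{\left(N \right)} = 1$ ($m{\left(N \right)} = \frac{4}{4} = 4 \cdot \frac{1}{4} = 1$)
$M{\left(K \right)} = 1$
$z{\left(S \right)} = \frac{1}{S} + S^{2}$ ($z{\left(S \right)} = S S + 1 \frac{1}{S} = S^{2} + \frac{1}{S} = \frac{1}{S} + S^{2}$)
$z^{2}{\left(-38 \right)} = \left(\frac{1 + \left(-38\right)^{3}}{-38}\right)^{2} = \left(- \frac{1 - 54872}{38}\right)^{2} = \left(\left(- \frac{1}{38}\right) \left(-54871\right)\right)^{2} = \left(\frac{54871}{38}\right)^{2} = \frac{3010826641}{1444}$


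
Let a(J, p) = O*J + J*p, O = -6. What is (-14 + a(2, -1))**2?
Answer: 784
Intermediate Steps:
a(J, p) = -6*J + J*p
(-14 + a(2, -1))**2 = (-14 + 2*(-6 - 1))**2 = (-14 + 2*(-7))**2 = (-14 - 14)**2 = (-28)**2 = 784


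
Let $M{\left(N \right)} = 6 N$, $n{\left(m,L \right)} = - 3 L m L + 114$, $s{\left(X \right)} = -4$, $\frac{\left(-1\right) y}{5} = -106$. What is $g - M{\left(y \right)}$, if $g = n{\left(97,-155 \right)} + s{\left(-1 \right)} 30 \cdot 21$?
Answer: $-6996861$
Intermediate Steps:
$y = 530$ ($y = \left(-5\right) \left(-106\right) = 530$)
$n{\left(m,L \right)} = 114 - 3 m L^{2}$ ($n{\left(m,L \right)} = - 3 L m L + 114 = - 3 m L^{2} + 114 = 114 - 3 m L^{2}$)
$g = -6993681$ ($g = \left(114 - 291 \left(-155\right)^{2}\right) + \left(-4\right) 30 \cdot 21 = \left(114 - 291 \cdot 24025\right) - 2520 = \left(114 - 6991275\right) - 2520 = -6991161 - 2520 = -6993681$)
$g - M{\left(y \right)} = -6993681 - 6 \cdot 530 = -6993681 - 3180 = -6996861$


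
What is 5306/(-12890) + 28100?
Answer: 181101847/6445 ≈ 28100.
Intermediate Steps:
5306/(-12890) + 28100 = 5306*(-1/12890) + 28100 = -2653/6445 + 28100 = 181101847/6445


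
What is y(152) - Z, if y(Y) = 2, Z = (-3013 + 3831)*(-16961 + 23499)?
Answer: -5348082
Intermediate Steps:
Z = 5348084 (Z = 818*6538 = 5348084)
y(152) - Z = 2 - 1*5348084 = 2 - 5348084 = -5348082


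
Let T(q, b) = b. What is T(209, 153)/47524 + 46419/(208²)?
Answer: 553158987/514019584 ≈ 1.0761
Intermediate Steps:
T(209, 153)/47524 + 46419/(208²) = 153/47524 + 46419/(208²) = 153*(1/47524) + 46419/43264 = 153/47524 + 46419*(1/43264) = 153/47524 + 46419/43264 = 553158987/514019584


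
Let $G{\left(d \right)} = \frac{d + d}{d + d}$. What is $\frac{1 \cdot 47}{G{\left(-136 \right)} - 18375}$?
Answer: $- \frac{47}{18374} \approx -0.002558$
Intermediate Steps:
$G{\left(d \right)} = 1$ ($G{\left(d \right)} = \frac{2 d}{2 d} = 2 d \frac{1}{2 d} = 1$)
$\frac{1 \cdot 47}{G{\left(-136 \right)} - 18375} = \frac{1 \cdot 47}{1 - 18375} = \frac{1}{-18374} \cdot 47 = \left(- \frac{1}{18374}\right) 47 = - \frac{47}{18374}$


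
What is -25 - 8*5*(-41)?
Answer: 1615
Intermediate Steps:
-25 - 8*5*(-41) = -25 - 40*(-41) = -25 + 1640 = 1615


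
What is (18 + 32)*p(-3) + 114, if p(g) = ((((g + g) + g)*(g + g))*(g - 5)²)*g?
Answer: -518286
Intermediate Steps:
p(g) = 6*g³*(-5 + g)² (p(g) = (((2*g + g)*(2*g))*(-5 + g)²)*g = (((3*g)*(2*g))*(-5 + g)²)*g = ((6*g²)*(-5 + g)²)*g = (6*g²*(-5 + g)²)*g = 6*g³*(-5 + g)²)
(18 + 32)*p(-3) + 114 = (18 + 32)*(6*(-3)³*(-5 - 3)²) + 114 = 50*(6*(-27)*(-8)²) + 114 = 50*(6*(-27)*64) + 114 = 50*(-10368) + 114 = -518400 + 114 = -518286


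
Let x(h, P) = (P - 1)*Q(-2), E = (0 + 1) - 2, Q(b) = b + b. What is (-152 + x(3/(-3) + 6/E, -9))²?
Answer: 12544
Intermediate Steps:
Q(b) = 2*b
E = -1 (E = 1 - 2 = -1)
x(h, P) = 4 - 4*P (x(h, P) = (P - 1)*(2*(-2)) = (-1 + P)*(-4) = 4 - 4*P)
(-152 + x(3/(-3) + 6/E, -9))² = (-152 + (4 - 4*(-9)))² = (-152 + (4 + 36))² = (-152 + 40)² = (-112)² = 12544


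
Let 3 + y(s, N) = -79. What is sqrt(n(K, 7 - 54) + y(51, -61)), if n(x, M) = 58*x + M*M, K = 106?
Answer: 5*sqrt(331) ≈ 90.967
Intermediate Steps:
n(x, M) = M**2 + 58*x (n(x, M) = 58*x + M**2 = M**2 + 58*x)
y(s, N) = -82 (y(s, N) = -3 - 79 = -82)
sqrt(n(K, 7 - 54) + y(51, -61)) = sqrt(((7 - 54)**2 + 58*106) - 82) = sqrt(((-47)**2 + 6148) - 82) = sqrt((2209 + 6148) - 82) = sqrt(8357 - 82) = sqrt(8275) = 5*sqrt(331)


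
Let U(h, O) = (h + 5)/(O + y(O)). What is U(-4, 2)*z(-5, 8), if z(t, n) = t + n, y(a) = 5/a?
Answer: ⅔ ≈ 0.66667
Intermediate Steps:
U(h, O) = (5 + h)/(O + 5/O) (U(h, O) = (h + 5)/(O + 5/O) = (5 + h)/(O + 5/O))
z(t, n) = n + t
U(-4, 2)*z(-5, 8) = (2*(5 - 4)/(5 + 2²))*(8 - 5) = (2*1/(5 + 4))*3 = (2*1/9)*3 = (2*(⅑)*1)*3 = (2/9)*3 = ⅔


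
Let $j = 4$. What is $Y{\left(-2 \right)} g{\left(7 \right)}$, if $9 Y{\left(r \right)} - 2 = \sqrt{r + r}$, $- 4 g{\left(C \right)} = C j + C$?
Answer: $- \frac{35}{18} - \frac{35 i}{18} \approx -1.9444 - 1.9444 i$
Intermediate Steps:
$g{\left(C \right)} = - \frac{5 C}{4}$ ($g{\left(C \right)} = - \frac{C 4 + C}{4} = - \frac{4 C + C}{4} = - \frac{5 C}{4}$)
$Y{\left(r \right)} = \frac{2}{9} + \frac{\sqrt{2} \sqrt{r}}{9}$ ($Y{\left(r \right)} = \frac{2}{9} + \frac{\sqrt{r + r}}{9} = \frac{2}{9} + \frac{\sqrt{2 r}}{9} = \frac{2}{9} + \frac{\sqrt{2} \sqrt{r}}{9}$)
$Y{\left(-2 \right)} g{\left(7 \right)} = \left(\frac{2}{9} + \frac{\sqrt{2} \sqrt{-2}}{9}\right) \left(\left(- \frac{5}{4}\right) 7\right) = \left(\frac{2}{9} + \frac{\sqrt{2} i \sqrt{2}}{9}\right) \left(- \frac{35}{4}\right) = \left(\frac{2}{9} + \frac{2 i}{9}\right) \left(- \frac{35}{4}\right) = - \frac{35}{18} - \frac{35 i}{18}$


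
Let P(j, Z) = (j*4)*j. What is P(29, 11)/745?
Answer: 3364/745 ≈ 4.5154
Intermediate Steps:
P(j, Z) = 4*j**2 (P(j, Z) = (4*j)*j = 4*j**2)
P(29, 11)/745 = (4*29**2)/745 = (4*841)*(1/745) = 3364*(1/745) = 3364/745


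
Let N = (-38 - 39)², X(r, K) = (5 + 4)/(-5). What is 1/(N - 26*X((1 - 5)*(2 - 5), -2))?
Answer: 5/29879 ≈ 0.00016734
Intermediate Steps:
X(r, K) = -9/5 (X(r, K) = 9*(-⅕) = -9/5)
N = 5929 (N = (-77)² = 5929)
1/(N - 26*X((1 - 5)*(2 - 5), -2)) = 1/(5929 - 26*(-9/5)) = 1/(5929 + 234/5) = 1/(29879/5) = 5/29879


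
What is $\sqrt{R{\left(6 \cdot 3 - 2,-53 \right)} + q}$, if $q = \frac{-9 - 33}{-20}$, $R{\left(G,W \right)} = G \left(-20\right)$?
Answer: $\frac{17 i \sqrt{110}}{10} \approx 17.83 i$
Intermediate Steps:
$R{\left(G,W \right)} = - 20 G$
$q = \frac{21}{10}$ ($q = \left(- \frac{1}{20}\right) \left(-42\right) = \frac{21}{10} \approx 2.1$)
$\sqrt{R{\left(6 \cdot 3 - 2,-53 \right)} + q} = \sqrt{- 20 \left(6 \cdot 3 - 2\right) + \frac{21}{10}} = \sqrt{- 20 \left(18 - 2\right) + \frac{21}{10}} = \sqrt{\left(-20\right) 16 + \frac{21}{10}} = \sqrt{-320 + \frac{21}{10}} = \sqrt{- \frac{3179}{10}} = \frac{17 i \sqrt{110}}{10}$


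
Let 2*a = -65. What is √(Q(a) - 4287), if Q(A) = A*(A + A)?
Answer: I*√8698/2 ≈ 46.632*I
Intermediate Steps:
a = -65/2 (a = (½)*(-65) = -65/2 ≈ -32.500)
Q(A) = 2*A² (Q(A) = A*(2*A) = 2*A²)
√(Q(a) - 4287) = √(2*(-65/2)² - 4287) = √(2*(4225/4) - 4287) = √(4225/2 - 4287) = √(-4349/2) = I*√8698/2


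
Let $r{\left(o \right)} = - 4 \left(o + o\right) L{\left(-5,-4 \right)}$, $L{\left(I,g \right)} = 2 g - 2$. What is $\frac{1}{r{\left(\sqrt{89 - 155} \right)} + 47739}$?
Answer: $\frac{15913}{759811507} - \frac{80 i \sqrt{66}}{2279434521} \approx 2.0943 \cdot 10^{-5} - 2.8512 \cdot 10^{-7} i$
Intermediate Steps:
$L{\left(I,g \right)} = -2 + 2 g$
$r{\left(o \right)} = 80 o$ ($r{\left(o \right)} = - 4 \left(o + o\right) \left(-2 + 2 \left(-4\right)\right) = - 4 \cdot 2 o \left(-2 - 8\right) = - 8 o \left(-10\right) = 80 o$)
$\frac{1}{r{\left(\sqrt{89 - 155} \right)} + 47739} = \frac{1}{80 \sqrt{89 - 155} + 47739} = \frac{1}{80 \sqrt{-66} + 47739} = \frac{1}{80 i \sqrt{66} + 47739} = \frac{1}{47739 + 80 i \sqrt{66}}$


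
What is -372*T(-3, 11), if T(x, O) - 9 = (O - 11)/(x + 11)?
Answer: -3348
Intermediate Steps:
T(x, O) = 9 + (-11 + O)/(11 + x) (T(x, O) = 9 + (O - 11)/(x + 11) = 9 + (-11 + O)/(11 + x))
-372*T(-3, 11) = -372*(88 + 11 + 9*(-3))/(11 - 3) = -372*(88 + 11 - 27)/8 = -93*72/2 = -372*9 = -3348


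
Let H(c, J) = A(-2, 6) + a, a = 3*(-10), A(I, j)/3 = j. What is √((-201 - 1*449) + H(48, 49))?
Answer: I*√662 ≈ 25.729*I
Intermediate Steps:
A(I, j) = 3*j
a = -30
H(c, J) = -12 (H(c, J) = 3*6 - 30 = 18 - 30 = -12)
√((-201 - 1*449) + H(48, 49)) = √((-201 - 1*449) - 12) = √((-201 - 449) - 12) = √(-650 - 12) = √(-662) = I*√662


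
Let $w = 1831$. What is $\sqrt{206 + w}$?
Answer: $\sqrt{2037} \approx 45.133$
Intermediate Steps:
$\sqrt{206 + w} = \sqrt{206 + 1831} = \sqrt{2037}$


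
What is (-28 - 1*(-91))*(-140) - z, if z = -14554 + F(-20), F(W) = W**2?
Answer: 5334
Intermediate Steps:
z = -14154 (z = -14554 + (-20)**2 = -14554 + 400 = -14154)
(-28 - 1*(-91))*(-140) - z = (-28 - 1*(-91))*(-140) - 1*(-14154) = (-28 + 91)*(-140) + 14154 = 63*(-140) + 14154 = -8820 + 14154 = 5334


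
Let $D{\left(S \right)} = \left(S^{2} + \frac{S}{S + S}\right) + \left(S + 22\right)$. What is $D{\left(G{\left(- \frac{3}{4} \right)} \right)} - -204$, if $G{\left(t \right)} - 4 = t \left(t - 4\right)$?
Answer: $\frac{74561}{256} \approx 291.25$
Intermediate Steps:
$G{\left(t \right)} = 4 + t \left(-4 + t\right)$ ($G{\left(t \right)} = 4 + t \left(t - 4\right) = 4 + t \left(-4 + t\right)$)
$D{\left(S \right)} = \frac{45}{2} + S + S^{2}$ ($D{\left(S \right)} = \left(S^{2} + \frac{S}{2 S}\right) + \left(22 + S\right) = \left(S^{2} + \frac{1}{2 S} S\right) + \left(22 + S\right) = \left(S^{2} + \frac{1}{2}\right) + \left(22 + S\right) = \left(\frac{1}{2} + S^{2}\right) + \left(22 + S\right) = \frac{45}{2} + S + S^{2}$)
$D{\left(G{\left(- \frac{3}{4} \right)} \right)} - -204 = \left(\frac{45}{2} + \left(4 + \left(- \frac{3}{4}\right)^{2} - 4 \left(- \frac{3}{4}\right)\right) + \left(4 + \left(- \frac{3}{4}\right)^{2} - 4 \left(- \frac{3}{4}\right)\right)^{2}\right) - -204 = \left(\frac{45}{2} + \left(4 + \left(\left(-3\right) \frac{1}{4}\right)^{2} - 4 \left(\left(-3\right) \frac{1}{4}\right)\right) + \left(4 + \left(\left(-3\right) \frac{1}{4}\right)^{2} - 4 \left(\left(-3\right) \frac{1}{4}\right)\right)^{2}\right) + 204 = \left(\frac{45}{2} + \left(4 + \left(- \frac{3}{4}\right)^{2} - -3\right) + \left(4 + \left(- \frac{3}{4}\right)^{2} - -3\right)^{2}\right) + 204 = \left(\frac{45}{2} + \left(4 + \frac{9}{16} + 3\right) + \left(4 + \frac{9}{16} + 3\right)^{2}\right) + 204 = \left(\frac{45}{2} + \frac{121}{16} + \left(\frac{121}{16}\right)^{2}\right) + 204 = \left(\frac{45}{2} + \frac{121}{16} + \frac{14641}{256}\right) + 204 = \frac{22337}{256} + 204 = \frac{74561}{256}$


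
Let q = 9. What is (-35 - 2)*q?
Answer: -333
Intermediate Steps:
(-35 - 2)*q = (-35 - 2)*9 = -37*9 = -333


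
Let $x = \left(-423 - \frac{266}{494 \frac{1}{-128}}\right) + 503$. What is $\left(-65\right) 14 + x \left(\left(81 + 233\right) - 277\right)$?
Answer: $\frac{59802}{13} \approx 4600.2$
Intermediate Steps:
$x = \frac{1936}{13}$ ($x = \left(-423 - \frac{266}{494 \left(- \frac{1}{128}\right)}\right) + 503 = \left(-423 - \frac{266}{- \frac{247}{64}}\right) + 503 = \left(-423 - - \frac{896}{13}\right) + 503 = \left(-423 + \frac{896}{13}\right) + 503 = - \frac{4603}{13} + 503 = \frac{1936}{13} \approx 148.92$)
$\left(-65\right) 14 + x \left(\left(81 + 233\right) - 277\right) = \left(-65\right) 14 + \frac{1936 \left(\left(81 + 233\right) - 277\right)}{13} = -910 + \frac{1936 \left(314 - 277\right)}{13} = -910 + \frac{1936}{13} \cdot 37 = -910 + \frac{71632}{13} = \frac{59802}{13}$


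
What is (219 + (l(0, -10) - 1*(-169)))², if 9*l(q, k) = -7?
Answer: 12145225/81 ≈ 1.4994e+5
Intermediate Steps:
l(q, k) = -7/9 (l(q, k) = (⅑)*(-7) = -7/9)
(219 + (l(0, -10) - 1*(-169)))² = (219 + (-7/9 - 1*(-169)))² = (219 + (-7/9 + 169))² = (219 + 1514/9)² = (3485/9)² = 12145225/81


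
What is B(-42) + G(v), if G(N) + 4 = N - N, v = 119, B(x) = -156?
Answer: -160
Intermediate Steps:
G(N) = -4 (G(N) = -4 + (N - N) = -4 + 0 = -4)
B(-42) + G(v) = -156 - 4 = -160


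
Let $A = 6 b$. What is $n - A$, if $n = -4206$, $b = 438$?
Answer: $-6834$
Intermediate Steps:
$A = 2628$ ($A = 6 \cdot 438 = 2628$)
$n - A = -4206 - 2628 = -6834$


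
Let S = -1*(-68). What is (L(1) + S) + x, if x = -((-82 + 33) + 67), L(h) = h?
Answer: 51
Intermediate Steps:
S = 68
x = -18 (x = -(-49 + 67) = -1*18 = -18)
(L(1) + S) + x = (1 + 68) - 18 = 69 - 18 = 51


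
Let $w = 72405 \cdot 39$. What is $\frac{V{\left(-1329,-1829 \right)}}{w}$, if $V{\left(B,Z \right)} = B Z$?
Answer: $\frac{810247}{941265} \approx 0.86081$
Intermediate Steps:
$w = 2823795$
$\frac{V{\left(-1329,-1829 \right)}}{w} = \frac{\left(-1329\right) \left(-1829\right)}{2823795} = 2430741 \cdot \frac{1}{2823795} = \frac{810247}{941265}$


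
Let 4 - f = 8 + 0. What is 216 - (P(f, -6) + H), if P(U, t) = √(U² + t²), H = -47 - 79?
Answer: 342 - 2*√13 ≈ 334.79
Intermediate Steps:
H = -126
f = -4 (f = 4 - (8 + 0) = 4 - 1*8 = 4 - 8 = -4)
216 - (P(f, -6) + H) = 216 - (√((-4)² + (-6)²) - 126) = 216 - (√(16 + 36) - 126) = 216 - (√52 - 126) = 216 - (2*√13 - 126) = 216 - (-126 + 2*√13) = 216 + (126 - 2*√13) = 342 - 2*√13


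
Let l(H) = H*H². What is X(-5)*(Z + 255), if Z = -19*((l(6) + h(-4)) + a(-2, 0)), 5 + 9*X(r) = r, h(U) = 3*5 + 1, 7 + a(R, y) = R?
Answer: 39820/9 ≈ 4424.4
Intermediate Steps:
a(R, y) = -7 + R
h(U) = 16 (h(U) = 15 + 1 = 16)
l(H) = H³
X(r) = -5/9 + r/9
Z = -4237 (Z = -19*((6³ + 16) + (-7 - 2)) = -19*((216 + 16) - 9) = -19*(232 - 9) = -19*223 = -4237)
X(-5)*(Z + 255) = (-5/9 + (⅑)*(-5))*(-4237 + 255) = (-5/9 - 5/9)*(-3982) = -10/9*(-3982) = 39820/9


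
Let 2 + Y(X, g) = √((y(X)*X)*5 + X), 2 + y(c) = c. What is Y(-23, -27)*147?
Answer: -294 + 294*√713 ≈ 7556.4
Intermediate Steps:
y(c) = -2 + c
Y(X, g) = -2 + √(X + 5*X*(-2 + X)) (Y(X, g) = -2 + √(((-2 + X)*X)*5 + X) = -2 + √((X*(-2 + X))*5 + X) = -2 + √(5*X*(-2 + X) + X) = -2 + √(X + 5*X*(-2 + X)))
Y(-23, -27)*147 = (-2 + √(-23*(-9 + 5*(-23))))*147 = (-2 + √(-23*(-9 - 115)))*147 = (-2 + √(-23*(-124)))*147 = (-2 + √2852)*147 = (-2 + 2*√713)*147 = -294 + 294*√713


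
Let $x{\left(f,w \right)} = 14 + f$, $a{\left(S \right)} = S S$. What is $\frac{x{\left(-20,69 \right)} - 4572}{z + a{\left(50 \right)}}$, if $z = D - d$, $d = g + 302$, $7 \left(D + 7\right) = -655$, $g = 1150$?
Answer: $- \frac{16023}{3316} \approx -4.832$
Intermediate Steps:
$D = - \frac{704}{7}$ ($D = -7 + \frac{1}{7} \left(-655\right) = -7 - \frac{655}{7} = - \frac{704}{7} \approx -100.57$)
$a{\left(S \right)} = S^{2}$
$d = 1452$ ($d = 1150 + 302 = 1452$)
$z = - \frac{10868}{7}$ ($z = - \frac{704}{7} - 1452 = - \frac{10868}{7} \approx -1552.6$)
$\frac{x{\left(-20,69 \right)} - 4572}{z + a{\left(50 \right)}} = \frac{\left(14 - 20\right) - 4572}{- \frac{10868}{7} + 50^{2}} = \frac{-6 - 4572}{- \frac{10868}{7} + 2500} = - \frac{4578}{\frac{6632}{7}} = \left(-4578\right) \frac{7}{6632} = - \frac{16023}{3316}$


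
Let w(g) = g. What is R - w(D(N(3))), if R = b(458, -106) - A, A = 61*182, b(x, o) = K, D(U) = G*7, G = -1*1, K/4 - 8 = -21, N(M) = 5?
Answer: -11147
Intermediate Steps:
K = -52 (K = 32 + 4*(-21) = 32 - 84 = -52)
G = -1
D(U) = -7 (D(U) = -1*7 = -7)
b(x, o) = -52
A = 11102
R = -11154 (R = -52 - 1*11102 = -52 - 11102 = -11154)
R - w(D(N(3))) = -11154 - 1*(-7) = -11154 + 7 = -11147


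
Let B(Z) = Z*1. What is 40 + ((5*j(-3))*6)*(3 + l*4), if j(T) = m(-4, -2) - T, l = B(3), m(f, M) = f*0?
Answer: 1390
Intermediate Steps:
m(f, M) = 0
B(Z) = Z
l = 3
j(T) = -T (j(T) = 0 - T = -T)
40 + ((5*j(-3))*6)*(3 + l*4) = 40 + ((5*(-1*(-3)))*6)*(3 + 3*4) = 40 + ((5*3)*6)*(3 + 12) = 40 + (15*6)*15 = 40 + 90*15 = 40 + 1350 = 1390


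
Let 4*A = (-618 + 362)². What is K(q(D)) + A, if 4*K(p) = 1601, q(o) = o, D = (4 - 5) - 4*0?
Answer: 67137/4 ≈ 16784.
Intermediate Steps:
D = -1 (D = -1 + 0 = -1)
A = 16384 (A = (-618 + 362)²/4 = (¼)*(-256)² = (¼)*65536 = 16384)
K(p) = 1601/4 (K(p) = (¼)*1601 = 1601/4)
K(q(D)) + A = 1601/4 + 16384 = 67137/4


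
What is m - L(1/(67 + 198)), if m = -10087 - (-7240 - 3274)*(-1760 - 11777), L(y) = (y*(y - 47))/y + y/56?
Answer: -2112296780777/14840 ≈ -1.4234e+8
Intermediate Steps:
L(y) = -47 + 57*y/56 (L(y) = (y*(-47 + y))/y + y*(1/56) = (-47 + y) + y/56 = -47 + 57*y/56)
m = -142338105 (m = -10087 - (-10514)*(-13537) = -10087 - 1*142328018 = -10087 - 142328018 = -142338105)
m - L(1/(67 + 198)) = -142338105 - (-47 + 57/(56*(67 + 198))) = -142338105 - (-47 + (57/56)/265) = -142338105 - (-47 + (57/56)*(1/265)) = -142338105 - (-47 + 57/14840) = -142338105 - 1*(-697423/14840) = -142338105 + 697423/14840 = -2112296780777/14840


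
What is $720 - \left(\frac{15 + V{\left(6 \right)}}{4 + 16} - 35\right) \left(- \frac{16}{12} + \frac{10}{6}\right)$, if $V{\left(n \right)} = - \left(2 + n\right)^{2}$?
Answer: $\frac{43949}{60} \approx 732.48$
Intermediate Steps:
$720 - \left(\frac{15 + V{\left(6 \right)}}{4 + 16} - 35\right) \left(- \frac{16}{12} + \frac{10}{6}\right) = 720 - \left(\frac{15 - \left(2 + 6\right)^{2}}{4 + 16} - 35\right) \left(- \frac{16}{12} + \frac{10}{6}\right) = 720 - \left(\frac{15 - 8^{2}}{20} - 35\right) \left(\left(-16\right) \frac{1}{12} + 10 \cdot \frac{1}{6}\right) = 720 - \left(\left(15 - 64\right) \frac{1}{20} - 35\right) \left(- \frac{4}{3} + \frac{5}{3}\right) = 720 - \left(\left(15 - 64\right) \frac{1}{20} - 35\right) \frac{1}{3} = 720 - \left(\left(-49\right) \frac{1}{20} - 35\right) \frac{1}{3} = 720 - \left(- \frac{49}{20} - 35\right) \frac{1}{3} = 720 - \left(- \frac{749}{20}\right) \frac{1}{3} = 720 - - \frac{749}{60} = 720 + \frac{749}{60} = \frac{43949}{60}$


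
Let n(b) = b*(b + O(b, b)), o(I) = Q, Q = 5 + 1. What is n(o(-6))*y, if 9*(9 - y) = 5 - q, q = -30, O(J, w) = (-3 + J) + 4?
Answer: 1196/3 ≈ 398.67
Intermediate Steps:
O(J, w) = 1 + J
Q = 6
o(I) = 6
n(b) = b*(1 + 2*b) (n(b) = b*(b + (1 + b)) = b*(1 + 2*b))
y = 46/9 (y = 9 - (5 - 1*(-30))/9 = 9 - (5 + 30)/9 = 9 - 1/9*35 = 9 - 35/9 = 46/9 ≈ 5.1111)
n(o(-6))*y = (6*(1 + 2*6))*(46/9) = (6*(1 + 12))*(46/9) = (6*13)*(46/9) = 78*(46/9) = 1196/3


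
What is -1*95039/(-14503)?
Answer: 95039/14503 ≈ 6.5531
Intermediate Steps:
-1*95039/(-14503) = -95039*(-1/14503) = 95039/14503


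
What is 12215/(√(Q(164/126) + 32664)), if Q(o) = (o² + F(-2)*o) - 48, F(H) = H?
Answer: 769545*√8090581/32362324 ≈ 67.637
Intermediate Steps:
Q(o) = -48 + o² - 2*o (Q(o) = (o² - 2*o) - 48 = -48 + o² - 2*o)
12215/(√(Q(164/126) + 32664)) = 12215/(√((-48 + (164/126)² - 328/126) + 32664)) = 12215/(√((-48 + (164*(1/126))² - 328/126) + 32664)) = 12215/(√((-48 + (82/63)² - 2*82/63) + 32664)) = 12215/(√((-48 + 6724/3969 - 164/63) + 32664)) = 12215/(√(-194120/3969 + 32664)) = 12215/(√(129449296/3969)) = 12215/((4*√8090581/63)) = 12215*(63*√8090581/32362324) = 769545*√8090581/32362324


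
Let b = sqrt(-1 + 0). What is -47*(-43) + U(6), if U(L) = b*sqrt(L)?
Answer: 2021 + I*sqrt(6) ≈ 2021.0 + 2.4495*I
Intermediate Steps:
b = I (b = sqrt(-1) = I ≈ 1.0*I)
U(L) = I*sqrt(L)
-47*(-43) + U(6) = -47*(-43) + I*sqrt(6) = 2021 + I*sqrt(6)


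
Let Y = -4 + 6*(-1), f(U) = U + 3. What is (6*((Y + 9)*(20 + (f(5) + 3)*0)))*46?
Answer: -5520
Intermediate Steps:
f(U) = 3 + U
Y = -10 (Y = -4 - 6 = -10)
(6*((Y + 9)*(20 + (f(5) + 3)*0)))*46 = (6*((-10 + 9)*(20 + ((3 + 5) + 3)*0)))*46 = (6*(-(20 + (8 + 3)*0)))*46 = (6*(-(20 + 11*0)))*46 = (6*(-(20 + 0)))*46 = (6*(-1*20))*46 = (6*(-20))*46 = -120*46 = -5520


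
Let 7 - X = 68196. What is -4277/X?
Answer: 4277/68189 ≈ 0.062723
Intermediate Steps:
X = -68189 (X = 7 - 1*68196 = 7 - 68196 = -68189)
-4277/X = -4277/(-68189) = -4277*(-1/68189) = 4277/68189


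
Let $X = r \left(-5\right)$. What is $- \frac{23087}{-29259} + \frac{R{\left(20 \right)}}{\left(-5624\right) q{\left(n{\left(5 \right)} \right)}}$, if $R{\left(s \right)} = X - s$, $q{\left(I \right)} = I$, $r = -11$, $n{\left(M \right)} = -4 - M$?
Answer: $\frac{129955073}{164552616} \approx 0.78975$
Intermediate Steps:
$X = 55$ ($X = \left(-11\right) \left(-5\right) = 55$)
$R{\left(s \right)} = 55 - s$
$- \frac{23087}{-29259} + \frac{R{\left(20 \right)}}{\left(-5624\right) q{\left(n{\left(5 \right)} \right)}} = - \frac{23087}{-29259} + \frac{55 - 20}{\left(-5624\right) \left(-4 - 5\right)} = \left(-23087\right) \left(- \frac{1}{29259}\right) + \frac{55 - 20}{\left(-5624\right) \left(-4 - 5\right)} = \frac{23087}{29259} + \frac{35}{\left(-5624\right) \left(-9\right)} = \frac{23087}{29259} + \frac{35}{50616} = \frac{129955073}{164552616}$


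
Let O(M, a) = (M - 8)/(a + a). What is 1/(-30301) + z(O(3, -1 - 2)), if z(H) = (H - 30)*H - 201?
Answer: -245771447/1090836 ≈ -225.31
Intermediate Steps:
O(M, a) = (-8 + M)/(2*a) (O(M, a) = (-8 + M)/((2*a)) = (-8 + M)*(1/(2*a)) = (-8 + M)/(2*a))
z(H) = -201 + H*(-30 + H) (z(H) = (-30 + H)*H - 201 = H*(-30 + H) - 201 = -201 + H*(-30 + H))
1/(-30301) + z(O(3, -1 - 2)) = 1/(-30301) + (-201 + ((-8 + 3)/(2*(-1 - 2)))**2 - 15*(-8 + 3)/(-1 - 2)) = -1/30301 + (-201 + ((1/2)*(-5)/(-3))**2 - 15*(-5)/(-3)) = -1/30301 + (-201 + ((1/2)*(-1/3)*(-5))**2 - 15*(-1)*(-5)/3) = -1/30301 + (-201 + (5/6)**2 - 30*5/6) = -1/30301 + (-201 + 25/36 - 25) = -1/30301 - 8111/36 = -245771447/1090836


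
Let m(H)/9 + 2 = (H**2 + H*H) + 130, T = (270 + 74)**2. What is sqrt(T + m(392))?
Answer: 8*sqrt(45085) ≈ 1698.7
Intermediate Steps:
T = 118336 (T = 344**2 = 118336)
m(H) = 1152 + 18*H**2 (m(H) = -18 + 9*((H**2 + H*H) + 130) = -18 + 9*((H**2 + H**2) + 130) = -18 + 9*(2*H**2 + 130) = -18 + 9*(130 + 2*H**2) = -18 + (1170 + 18*H**2) = 1152 + 18*H**2)
sqrt(T + m(392)) = sqrt(118336 + (1152 + 18*392**2)) = sqrt(118336 + (1152 + 18*153664)) = sqrt(118336 + (1152 + 2765952)) = sqrt(118336 + 2767104) = sqrt(2885440) = 8*sqrt(45085)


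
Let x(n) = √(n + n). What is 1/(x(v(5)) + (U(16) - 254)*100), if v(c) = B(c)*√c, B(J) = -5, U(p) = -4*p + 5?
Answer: -1/(31300 - I*√2*5^(¾)) ≈ -3.1949e-5 - 4.8267e-9*I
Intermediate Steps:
U(p) = 5 - 4*p
v(c) = -5*√c
x(n) = √2*√n (x(n) = √(2*n) = √2*√n)
1/(x(v(5)) + (U(16) - 254)*100) = 1/(√2*√(-5*√5) + ((5 - 4*16) - 254)*100) = 1/(√2*(I*5^(¾)) + ((5 - 64) - 254)*100) = 1/(I*√2*5^(¾) + (-59 - 254)*100) = 1/(I*√2*5^(¾) - 313*100) = 1/(I*√2*5^(¾) - 31300) = 1/(-31300 + I*√2*5^(¾))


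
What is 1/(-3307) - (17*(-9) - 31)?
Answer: 608487/3307 ≈ 184.00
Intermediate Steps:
1/(-3307) - (17*(-9) - 31) = -1/3307 - (-153 - 31) = -1/3307 - 1*(-184) = -1/3307 + 184 = 608487/3307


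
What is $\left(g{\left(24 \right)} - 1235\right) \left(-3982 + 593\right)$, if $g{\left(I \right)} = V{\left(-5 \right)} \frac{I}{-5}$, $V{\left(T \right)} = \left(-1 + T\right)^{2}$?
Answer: $\frac{23855171}{5} \approx 4.771 \cdot 10^{6}$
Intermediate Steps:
$g{\left(I \right)} = - \frac{36 I}{5}$ ($g{\left(I \right)} = \left(-1 - 5\right)^{2} \frac{I}{-5} = \left(-6\right)^{2} I \left(- \frac{1}{5}\right) = 36 \left(- \frac{I}{5}\right) = - \frac{36 I}{5}$)
$\left(g{\left(24 \right)} - 1235\right) \left(-3982 + 593\right) = \left(\left(- \frac{36}{5}\right) 24 - 1235\right) \left(-3982 + 593\right) = \left(- \frac{864}{5} - 1235\right) \left(-3389\right) = \left(- \frac{7039}{5}\right) \left(-3389\right) = \frac{23855171}{5}$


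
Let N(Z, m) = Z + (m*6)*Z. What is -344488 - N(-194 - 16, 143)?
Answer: -164098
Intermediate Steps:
N(Z, m) = Z + 6*Z*m (N(Z, m) = Z + (6*m)*Z = Z + 6*Z*m)
-344488 - N(-194 - 16, 143) = -344488 - (-194 - 16)*(1 + 6*143) = -344488 - (-210)*(1 + 858) = -344488 - (-210)*859 = -344488 - 1*(-180390) = -344488 + 180390 = -164098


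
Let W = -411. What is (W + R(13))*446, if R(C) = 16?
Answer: -176170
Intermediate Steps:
(W + R(13))*446 = (-411 + 16)*446 = -395*446 = -176170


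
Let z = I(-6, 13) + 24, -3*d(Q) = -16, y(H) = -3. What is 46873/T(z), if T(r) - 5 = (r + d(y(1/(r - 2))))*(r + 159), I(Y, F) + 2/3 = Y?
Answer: 421857/36017 ≈ 11.713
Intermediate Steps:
I(Y, F) = -2/3 + Y
d(Q) = 16/3 (d(Q) = -1/3*(-16) = 16/3)
z = 52/3 (z = (-2/3 - 6) + 24 = -20/3 + 24 = 52/3 ≈ 17.333)
T(r) = 5 + (159 + r)*(16/3 + r) (T(r) = 5 + (r + 16/3)*(r + 159) = 5 + (16/3 + r)*(159 + r) = 5 + (159 + r)*(16/3 + r))
46873/T(z) = 46873/(853 + (52/3)**2 + (493/3)*(52/3)) = 46873/(853 + 2704/9 + 25636/9) = 46873/(36017/9) = 46873*(9/36017) = 421857/36017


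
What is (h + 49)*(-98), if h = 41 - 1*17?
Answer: -7154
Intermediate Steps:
h = 24 (h = 41 - 17 = 24)
(h + 49)*(-98) = (24 + 49)*(-98) = 73*(-98) = -7154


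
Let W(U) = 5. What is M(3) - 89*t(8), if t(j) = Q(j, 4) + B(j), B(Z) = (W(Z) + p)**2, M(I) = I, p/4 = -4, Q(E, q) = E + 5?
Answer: -11923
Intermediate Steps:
Q(E, q) = 5 + E
p = -16 (p = 4*(-4) = -16)
B(Z) = 121 (B(Z) = (5 - 16)**2 = (-11)**2 = 121)
t(j) = 126 + j (t(j) = (5 + j) + 121 = 126 + j)
M(3) - 89*t(8) = 3 - 89*(126 + 8) = 3 - 89*134 = 3 - 11926 = -11923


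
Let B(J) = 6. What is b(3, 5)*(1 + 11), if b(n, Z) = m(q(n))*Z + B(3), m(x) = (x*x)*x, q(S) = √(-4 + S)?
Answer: 72 - 60*I ≈ 72.0 - 60.0*I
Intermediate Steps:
m(x) = x³ (m(x) = x²*x = x³)
b(n, Z) = 6 + Z*(-4 + n)^(3/2) (b(n, Z) = (√(-4 + n))³*Z + 6 = (-4 + n)^(3/2)*Z + 6 = Z*(-4 + n)^(3/2) + 6 = 6 + Z*(-4 + n)^(3/2))
b(3, 5)*(1 + 11) = (6 + 5*(-4 + 3)^(3/2))*(1 + 11) = (6 + 5*(-1)^(3/2))*12 = (6 + 5*(-I))*12 = (6 - 5*I)*12 = 72 - 60*I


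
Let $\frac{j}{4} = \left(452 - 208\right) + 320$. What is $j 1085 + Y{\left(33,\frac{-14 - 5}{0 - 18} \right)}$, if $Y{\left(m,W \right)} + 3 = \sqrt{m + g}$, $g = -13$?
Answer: $2447757 + 2 \sqrt{5} \approx 2.4478 \cdot 10^{6}$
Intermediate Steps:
$Y{\left(m,W \right)} = -3 + \sqrt{-13 + m}$ ($Y{\left(m,W \right)} = -3 + \sqrt{m - 13} = -3 + \sqrt{-13 + m}$)
$j = 2256$ ($j = 4 \left(\left(452 - 208\right) + 320\right) = 4 \left(244 + 320\right) = 4 \cdot 564 = 2256$)
$j 1085 + Y{\left(33,\frac{-14 - 5}{0 - 18} \right)} = 2256 \cdot 1085 - \left(3 - \sqrt{-13 + 33}\right) = 2447760 - \left(3 - \sqrt{20}\right) = 2447760 - \left(3 - 2 \sqrt{5}\right) = 2447757 + 2 \sqrt{5}$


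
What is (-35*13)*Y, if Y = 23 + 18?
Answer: -18655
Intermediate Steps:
Y = 41
(-35*13)*Y = -35*13*41 = -455*41 = -18655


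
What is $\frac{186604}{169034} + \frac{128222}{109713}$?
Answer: $\frac{21073381100}{9272613621} \approx 2.2726$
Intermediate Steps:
$\frac{186604}{169034} + \frac{128222}{109713} = 186604 \cdot \frac{1}{169034} + 128222 \cdot \frac{1}{109713} = \frac{93302}{84517} + \frac{128222}{109713} = \frac{21073381100}{9272613621}$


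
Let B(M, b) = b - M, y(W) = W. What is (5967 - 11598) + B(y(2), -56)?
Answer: -5689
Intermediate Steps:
(5967 - 11598) + B(y(2), -56) = (5967 - 11598) + (-56 - 1*2) = -5631 + (-56 - 2) = -5631 - 58 = -5689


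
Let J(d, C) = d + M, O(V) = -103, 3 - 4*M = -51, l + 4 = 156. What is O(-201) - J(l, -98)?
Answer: -537/2 ≈ -268.50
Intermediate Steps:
l = 152 (l = -4 + 156 = 152)
M = 27/2 (M = 3/4 - 1/4*(-51) = 3/4 + 51/4 = 27/2 ≈ 13.500)
J(d, C) = 27/2 + d (J(d, C) = d + 27/2 = 27/2 + d)
O(-201) - J(l, -98) = -103 - (27/2 + 152) = -103 - 1*331/2 = -103 - 331/2 = -537/2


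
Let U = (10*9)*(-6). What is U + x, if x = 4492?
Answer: 3952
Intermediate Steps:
U = -540 (U = 90*(-6) = -540)
U + x = -540 + 4492 = 3952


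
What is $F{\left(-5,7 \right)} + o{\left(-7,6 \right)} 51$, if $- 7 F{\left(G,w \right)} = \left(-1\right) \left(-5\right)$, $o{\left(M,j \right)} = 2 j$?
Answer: $\frac{4279}{7} \approx 611.29$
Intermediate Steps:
$F{\left(G,w \right)} = - \frac{5}{7}$ ($F{\left(G,w \right)} = - \frac{\left(-1\right) \left(-5\right)}{7} = \left(- \frac{1}{7}\right) 5 = - \frac{5}{7}$)
$F{\left(-5,7 \right)} + o{\left(-7,6 \right)} 51 = - \frac{5}{7} + 2 \cdot 6 \cdot 51 = - \frac{5}{7} + 12 \cdot 51 = - \frac{5}{7} + 612 = \frac{4279}{7}$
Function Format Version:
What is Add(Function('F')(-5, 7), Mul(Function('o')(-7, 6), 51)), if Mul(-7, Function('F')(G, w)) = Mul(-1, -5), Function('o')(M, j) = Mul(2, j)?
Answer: Rational(4279, 7) ≈ 611.29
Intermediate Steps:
Function('F')(G, w) = Rational(-5, 7) (Function('F')(G, w) = Mul(Rational(-1, 7), Mul(-1, -5)) = Mul(Rational(-1, 7), 5) = Rational(-5, 7))
Add(Function('F')(-5, 7), Mul(Function('o')(-7, 6), 51)) = Add(Rational(-5, 7), Mul(Mul(2, 6), 51)) = Add(Rational(-5, 7), Mul(12, 51)) = Add(Rational(-5, 7), 612) = Rational(4279, 7)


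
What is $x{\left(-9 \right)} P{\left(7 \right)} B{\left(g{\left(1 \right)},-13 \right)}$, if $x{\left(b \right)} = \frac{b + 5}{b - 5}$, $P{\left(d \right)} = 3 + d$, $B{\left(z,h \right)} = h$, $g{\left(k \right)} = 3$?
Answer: $- \frac{260}{7} \approx -37.143$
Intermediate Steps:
$x{\left(b \right)} = \frac{5 + b}{-5 + b}$
$x{\left(-9 \right)} P{\left(7 \right)} B{\left(g{\left(1 \right)},-13 \right)} = \frac{5 - 9}{-5 - 9} \left(3 + 7\right) \left(-13\right) = \frac{1}{-14} \left(-4\right) 10 \left(-13\right) = \left(- \frac{1}{14}\right) \left(-4\right) 10 \left(-13\right) = \frac{2}{7} \cdot 10 \left(-13\right) = \frac{20}{7} \left(-13\right) = - \frac{260}{7}$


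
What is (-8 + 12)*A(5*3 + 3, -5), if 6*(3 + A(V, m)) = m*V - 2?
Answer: -220/3 ≈ -73.333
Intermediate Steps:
A(V, m) = -10/3 + V*m/6 (A(V, m) = -3 + (m*V - 2)/6 = -3 + (V*m - 2)/6 = -3 + (-2 + V*m)/6 = -3 + (-1/3 + V*m/6) = -10/3 + V*m/6)
(-8 + 12)*A(5*3 + 3, -5) = (-8 + 12)*(-10/3 + (1/6)*(5*3 + 3)*(-5)) = 4*(-10/3 + (1/6)*(15 + 3)*(-5)) = 4*(-10/3 + (1/6)*18*(-5)) = 4*(-10/3 - 15) = 4*(-55/3) = -220/3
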